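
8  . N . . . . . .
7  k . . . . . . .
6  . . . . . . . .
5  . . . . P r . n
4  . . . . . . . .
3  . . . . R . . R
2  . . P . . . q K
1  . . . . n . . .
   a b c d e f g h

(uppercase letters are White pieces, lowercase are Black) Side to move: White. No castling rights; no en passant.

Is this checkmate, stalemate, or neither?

checkmate

White to move; white king on h2.
In check: yes, from the black queen on g2.
King squares — g1: attacked by Qg2; h1: attacked by Qg2; g2: attacked by Ne1; g3: attacked by Qg2; h3: own rook.
Legal moves for White: none.
In check with no legal moves → checkmate.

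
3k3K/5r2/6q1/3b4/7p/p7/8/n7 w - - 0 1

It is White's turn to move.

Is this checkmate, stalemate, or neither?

stalemate

White to move; white king on h8.
In check: no.
King squares — g7: attacked by Qg6; h7: attacked by Qg6; g8: attacked by Qg6.
Legal moves for White: none.
Not in check and no legal moves → stalemate.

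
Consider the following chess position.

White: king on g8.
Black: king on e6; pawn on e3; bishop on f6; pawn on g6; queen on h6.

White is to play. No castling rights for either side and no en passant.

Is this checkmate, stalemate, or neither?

White to move; white king on g8.
In check: no.
King squares — f7: attacked by Ke6; g7: attacked by Bf6; h7: attacked by Qh6; f8: attacked by Qh6; h8: attacked by Bf6.
Legal moves for White: none.
Not in check and no legal moves → stalemate.

stalemate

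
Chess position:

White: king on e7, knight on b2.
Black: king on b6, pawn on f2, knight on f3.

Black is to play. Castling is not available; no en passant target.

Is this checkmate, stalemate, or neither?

Black to move; black king on b6.
In check: no.
Legal moves for Black include: Kc7, Kb7, Ka7, Kc6, Ka6, Kc5, Kb5, Ka5, Ng5, Ne5, Nh4, Nd4, Nh2, Nd2, Ng1, Ne1, f1=Q, f1=R, ... (list truncated; more exist).
Black has legal moves and is not in check → neither.

neither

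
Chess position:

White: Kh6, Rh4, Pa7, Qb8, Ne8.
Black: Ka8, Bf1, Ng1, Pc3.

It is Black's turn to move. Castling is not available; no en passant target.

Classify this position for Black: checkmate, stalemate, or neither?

checkmate

Black to move; black king on a8.
In check: yes, from the white queen on b8.
King squares — a7: attacked by Qb8; b7: attacked by Qb8; b8: attacked by Pa7.
Legal moves for Black: none.
In check with no legal moves → checkmate.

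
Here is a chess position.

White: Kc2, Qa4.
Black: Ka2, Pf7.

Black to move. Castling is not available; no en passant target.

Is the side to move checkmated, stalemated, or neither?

Black to move; black king on a2.
In check: yes, from the white queen on a4.
King squares — a1: attacked by Qa4; b1: attacked by Kc2; b2: attacked by Kc2; a3: attacked by Qa4; b3: attacked by Kc2.
Legal moves for Black: none.
In check with no legal moves → checkmate.

checkmate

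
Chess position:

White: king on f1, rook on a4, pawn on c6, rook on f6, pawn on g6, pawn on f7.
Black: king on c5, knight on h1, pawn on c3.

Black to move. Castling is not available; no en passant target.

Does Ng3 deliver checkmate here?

no

After Ng3: white king on f1; in check: yes, from the black knight on g3.
White has 4 legal replies: Kg2, Kf2, Kg1, Ke1.
In check but a legal move exists → not checkmate.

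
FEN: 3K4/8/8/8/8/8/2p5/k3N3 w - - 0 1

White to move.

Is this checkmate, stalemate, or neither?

neither

White to move; white king on d8.
In check: no.
Legal moves for White: Ke8, Kc8, Ke7, Kd7, Kc7, Nf3, Nd3, Ng2, Nxc2+.
White has 9 legal moves and is not in check → neither.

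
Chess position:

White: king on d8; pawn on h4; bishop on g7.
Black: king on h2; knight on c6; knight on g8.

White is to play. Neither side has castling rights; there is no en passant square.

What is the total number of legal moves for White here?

4

White to move; king on d8.
In check: yes, from the black knight on c6.
Legal moves: Ke8, Kc8, Kd7, Kc7.
Count: 4.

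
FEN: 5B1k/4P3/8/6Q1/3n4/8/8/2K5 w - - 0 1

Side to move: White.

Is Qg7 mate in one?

yes

After Qg7: black king on h8; in check: yes, from the white queen on g7.
King squares — g7: attacked by Bf8; h7: attacked by Qg7; g8: attacked by Qg7.
Black has no legal moves → checkmate.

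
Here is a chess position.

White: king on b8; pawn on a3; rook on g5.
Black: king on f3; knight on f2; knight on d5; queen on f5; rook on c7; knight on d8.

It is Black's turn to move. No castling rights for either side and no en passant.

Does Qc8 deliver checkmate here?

After Qc8: white king on b8; in check: yes, from the black queen on c8.
King squares — a7: attacked by Rc7; b7: attacked by Rc7; c7: attacked by Nd5; a8: attacked by Qc8; c8: attacked by Rc7.
White has no legal moves → checkmate.

yes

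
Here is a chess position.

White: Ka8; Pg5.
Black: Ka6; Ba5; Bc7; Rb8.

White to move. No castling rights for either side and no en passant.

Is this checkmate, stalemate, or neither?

checkmate

White to move; white king on a8.
In check: yes, from the black rook on b8.
King squares — a7: attacked by Ka6; b7: attacked by Ka6; b8: attacked by Bc7.
Legal moves for White: none.
In check with no legal moves → checkmate.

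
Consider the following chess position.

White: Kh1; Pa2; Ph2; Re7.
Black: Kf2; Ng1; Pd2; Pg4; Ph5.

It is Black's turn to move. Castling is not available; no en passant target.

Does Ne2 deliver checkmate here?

After Ne2: white king on h1; in check: no.
White is not in check, so this cannot be checkmate.

no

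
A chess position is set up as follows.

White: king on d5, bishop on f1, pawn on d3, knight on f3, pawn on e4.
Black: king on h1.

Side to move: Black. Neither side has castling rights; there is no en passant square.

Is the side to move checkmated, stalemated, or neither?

Black to move; black king on h1.
In check: no.
King squares — g1: attacked by Nf3; g2: attacked by Bf1; h2: attacked by Nf3.
Legal moves for Black: none.
Not in check and no legal moves → stalemate.

stalemate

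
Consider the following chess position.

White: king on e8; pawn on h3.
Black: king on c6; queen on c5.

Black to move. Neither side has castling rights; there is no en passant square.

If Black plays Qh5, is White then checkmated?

no

After Qh5: white king on e8; in check: yes, from the black queen on h5.
White has 3 legal replies: Kf8, Kd8, Ke7.
In check but a legal move exists → not checkmate.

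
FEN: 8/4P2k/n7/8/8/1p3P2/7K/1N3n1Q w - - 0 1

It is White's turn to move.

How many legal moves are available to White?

White to move; king on h2.
In check: yes, from the black knight on f1.
Legal moves: Kh3, Kg2+, Kg1+, Qxf1.
Count: 4.

4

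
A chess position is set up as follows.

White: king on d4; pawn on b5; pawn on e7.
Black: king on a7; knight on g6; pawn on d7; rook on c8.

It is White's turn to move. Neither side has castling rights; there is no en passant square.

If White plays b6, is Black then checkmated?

After b6: black king on a7; in check: yes, from the white pawn on b6.
Black has 5 legal replies: Kb8, Ka8, Kb7, Kxb6, Ka6.
In check but a legal move exists → not checkmate.

no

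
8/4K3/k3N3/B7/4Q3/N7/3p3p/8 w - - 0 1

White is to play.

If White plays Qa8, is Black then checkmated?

After Qa8: black king on a6; in check: yes, from the white queen on a8.
King squares — a5: attacked by Qa8; b5: attacked by Na3; b6: attacked by Ba5; a7: attacked by Qa8; b7: attacked by Qa8.
Black has no legal moves → checkmate.

yes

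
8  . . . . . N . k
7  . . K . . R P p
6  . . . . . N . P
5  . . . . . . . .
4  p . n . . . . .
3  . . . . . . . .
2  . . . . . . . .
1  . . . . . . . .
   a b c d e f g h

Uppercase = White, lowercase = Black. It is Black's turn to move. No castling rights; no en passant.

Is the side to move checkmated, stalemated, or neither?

Black to move; black king on h8.
In check: yes, from the white pawn on g7.
King squares — g7: attacked by Ph6; h7: own pawn; g8: attacked by Nf6.
Legal moves for Black: none.
In check with no legal moves → checkmate.

checkmate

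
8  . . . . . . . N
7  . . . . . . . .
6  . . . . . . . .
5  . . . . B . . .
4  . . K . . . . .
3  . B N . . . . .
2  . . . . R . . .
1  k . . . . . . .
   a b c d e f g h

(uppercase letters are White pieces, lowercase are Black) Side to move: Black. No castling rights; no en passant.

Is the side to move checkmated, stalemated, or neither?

Black to move; black king on a1.
In check: no.
King squares — b1: attacked by Nc3; a2: attacked by Re2; b2: attacked by Re2.
Legal moves for Black: none.
Not in check and no legal moves → stalemate.

stalemate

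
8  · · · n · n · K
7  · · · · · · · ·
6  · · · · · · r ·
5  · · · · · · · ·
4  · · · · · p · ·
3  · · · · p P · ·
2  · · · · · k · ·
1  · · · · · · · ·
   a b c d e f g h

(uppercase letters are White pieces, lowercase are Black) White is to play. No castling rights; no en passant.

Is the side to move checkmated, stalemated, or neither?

stalemate

White to move; white king on h8.
In check: no.
King squares — g7: attacked by Rg6; h7: attacked by Nf8; g8: attacked by Rg6.
Legal moves for White: none.
Not in check and no legal moves → stalemate.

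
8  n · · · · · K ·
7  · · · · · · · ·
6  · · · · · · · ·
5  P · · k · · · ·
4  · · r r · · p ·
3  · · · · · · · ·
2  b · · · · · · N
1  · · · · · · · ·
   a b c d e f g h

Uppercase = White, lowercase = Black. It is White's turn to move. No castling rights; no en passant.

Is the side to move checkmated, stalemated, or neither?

White to move; white king on g8.
In check: no.
Legal moves for White: Kh8, Kf8, Kh7, Kg7, Kf7, Nxg4, Nf3, Nf1, a6.
White has 9 legal moves and is not in check → neither.

neither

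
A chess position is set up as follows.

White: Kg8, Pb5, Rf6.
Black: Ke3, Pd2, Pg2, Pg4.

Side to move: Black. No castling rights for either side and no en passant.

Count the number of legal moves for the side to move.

13

Black to move; king on e3.
In check: no.
Legal moves: Ke4, Kd4, Kd3, Ke2, g3, g1=Q, g1=R, g1=B, g1=N, d1=Q, d1=R, d1=B, d1=N.
Count: 13.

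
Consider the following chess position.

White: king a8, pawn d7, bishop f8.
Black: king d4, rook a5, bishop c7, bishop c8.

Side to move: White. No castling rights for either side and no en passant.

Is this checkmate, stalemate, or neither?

White to move; white king on a8.
In check: yes, from the black rook on a5.
King squares — a7: attacked by Ra5; b7: attacked by Bc8; b8: attacked by Bc7.
Legal moves for White: none.
In check with no legal moves → checkmate.

checkmate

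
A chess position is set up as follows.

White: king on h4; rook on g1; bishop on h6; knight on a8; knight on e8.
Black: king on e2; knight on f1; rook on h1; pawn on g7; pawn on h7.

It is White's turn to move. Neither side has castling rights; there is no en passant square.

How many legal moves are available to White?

3

White to move; king on h4.
In check: yes, from the black rook on h1.
Legal moves: Kg5, Kg4, Rxh1.
Count: 3.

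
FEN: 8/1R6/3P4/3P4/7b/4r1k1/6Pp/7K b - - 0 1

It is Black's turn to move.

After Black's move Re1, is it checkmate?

yes

After Re1: white king on h1; in check: yes, from the black rook on e1.
King squares — g1: attacked by Re1; g2: own pawn; h2: attacked by Kg3.
White has no legal moves → checkmate.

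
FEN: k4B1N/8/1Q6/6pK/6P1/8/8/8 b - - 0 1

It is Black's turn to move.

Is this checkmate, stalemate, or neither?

Black to move; black king on a8.
In check: no.
King squares — a7: attacked by Qb6; b7: attacked by Qb6; b8: attacked by Qb6.
Legal moves for Black: none.
Not in check and no legal moves → stalemate.

stalemate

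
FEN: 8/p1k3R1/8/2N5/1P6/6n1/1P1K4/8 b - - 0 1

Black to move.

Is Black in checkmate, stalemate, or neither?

Black to move; black king on c7.
In check: yes, from the white rook on g7.
King squares — b6: available; c6: available; d6: available; b7: attacked by Nc5; d7: attacked by Nc5; b8: available; c8: available; d8: available.
Legal moves for Black: Kd8, Kc8, Kb8, Kd6, Kc6, Kb6.
Black is in check but has 6 legal moves → neither.

neither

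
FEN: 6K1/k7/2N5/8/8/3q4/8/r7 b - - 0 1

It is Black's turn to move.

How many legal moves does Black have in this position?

Black to move; king on a7.
In check: yes, from the white knight on c6.
Legal moves: Ka8, Kb7, Kb6, Ka6.
Count: 4.

4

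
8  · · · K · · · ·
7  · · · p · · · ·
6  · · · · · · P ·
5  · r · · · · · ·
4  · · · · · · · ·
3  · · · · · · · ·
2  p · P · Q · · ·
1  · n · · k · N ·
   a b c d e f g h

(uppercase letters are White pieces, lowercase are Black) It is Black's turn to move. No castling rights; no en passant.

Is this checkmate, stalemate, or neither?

checkmate

Black to move; black king on e1.
In check: yes, from the white queen on e2.
King squares — d1: attacked by Qe2; f1: attacked by Qe2; d2: attacked by Qe2; e2: attacked by Ng1; f2: attacked by Qe2.
Legal moves for Black: none.
In check with no legal moves → checkmate.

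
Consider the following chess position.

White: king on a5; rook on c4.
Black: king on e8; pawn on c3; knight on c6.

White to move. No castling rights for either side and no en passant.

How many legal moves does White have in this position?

White to move; king on a5.
In check: yes, from the black knight on c6.
Legal moves: Kb6, Ka6, Kb5, Ka4, Rxc6.
Count: 5.

5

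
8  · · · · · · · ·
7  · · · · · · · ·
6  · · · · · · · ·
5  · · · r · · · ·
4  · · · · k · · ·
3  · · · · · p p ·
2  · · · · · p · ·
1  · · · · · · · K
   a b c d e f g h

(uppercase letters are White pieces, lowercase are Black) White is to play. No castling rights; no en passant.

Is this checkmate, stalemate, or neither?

stalemate

White to move; white king on h1.
In check: no.
King squares — g1: attacked by Pf2; g2: attacked by Pf3; h2: attacked by Pg3.
Legal moves for White: none.
Not in check and no legal moves → stalemate.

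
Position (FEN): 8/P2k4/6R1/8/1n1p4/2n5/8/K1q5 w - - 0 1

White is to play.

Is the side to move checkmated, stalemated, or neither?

White to move; white king on a1.
In check: yes, from the black queen on c1.
King squares — b1: attacked by Qc1; a2: attacked by Nc3; b2: attacked by Qc1.
Legal moves for White: none.
In check with no legal moves → checkmate.

checkmate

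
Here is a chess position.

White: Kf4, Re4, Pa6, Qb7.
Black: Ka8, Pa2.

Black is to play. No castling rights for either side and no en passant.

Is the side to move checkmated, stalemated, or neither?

Black to move; black king on a8.
In check: yes, from the white queen on b7.
King squares — a7: attacked by Qb7; b7: attacked by Pa6; b8: attacked by Qb7.
Legal moves for Black: none.
In check with no legal moves → checkmate.

checkmate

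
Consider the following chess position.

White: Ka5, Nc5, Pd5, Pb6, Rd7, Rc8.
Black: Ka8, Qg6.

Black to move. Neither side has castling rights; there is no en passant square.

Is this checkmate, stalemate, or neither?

Black to move; black king on a8.
In check: yes, from the white rook on c8.
King squares — a7: attacked by Pb6; b7: attacked by Nc5; b8: attacked by Rc8.
Legal moves for Black: none.
In check with no legal moves → checkmate.

checkmate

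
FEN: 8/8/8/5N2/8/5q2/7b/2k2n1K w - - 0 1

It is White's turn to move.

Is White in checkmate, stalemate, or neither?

White to move; white king on h1.
In check: yes, from the black queen on f3.
King squares — g1: attacked by Bh2; g2: attacked by Qf3; h2: attacked by Nf1.
Legal moves for White: none.
In check with no legal moves → checkmate.

checkmate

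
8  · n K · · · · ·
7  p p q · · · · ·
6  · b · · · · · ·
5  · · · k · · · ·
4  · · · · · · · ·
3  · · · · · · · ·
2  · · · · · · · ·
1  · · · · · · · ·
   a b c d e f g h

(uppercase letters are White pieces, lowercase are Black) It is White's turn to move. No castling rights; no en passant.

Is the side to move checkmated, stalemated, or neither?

checkmate

White to move; white king on c8.
In check: yes, from the black queen on c7.
King squares — b7: attacked by Qc7; c7: attacked by Bb6; d7: attacked by Qc7; b8: attacked by Qc7; d8: attacked by Qc7.
Legal moves for White: none.
In check with no legal moves → checkmate.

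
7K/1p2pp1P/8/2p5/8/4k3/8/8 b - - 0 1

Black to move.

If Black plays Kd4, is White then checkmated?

After Kd4: white king on h8; in check: no.
White is not in check, so this cannot be checkmate.

no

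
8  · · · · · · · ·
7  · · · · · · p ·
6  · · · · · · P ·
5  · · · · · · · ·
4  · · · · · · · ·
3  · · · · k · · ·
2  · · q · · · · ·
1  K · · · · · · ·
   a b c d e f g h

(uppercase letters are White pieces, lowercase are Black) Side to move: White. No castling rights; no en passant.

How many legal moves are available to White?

White to move; king on a1.
In check: no.
Legal moves: none.
Count: 0.

0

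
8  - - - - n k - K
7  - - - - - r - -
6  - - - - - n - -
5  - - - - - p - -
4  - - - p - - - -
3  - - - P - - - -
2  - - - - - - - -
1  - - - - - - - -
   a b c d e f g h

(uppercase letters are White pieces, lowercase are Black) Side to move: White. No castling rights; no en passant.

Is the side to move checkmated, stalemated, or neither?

stalemate

White to move; white king on h8.
In check: no.
King squares — g7: attacked by Rf7; h7: attacked by Nf6; g8: attacked by Nf6.
Legal moves for White: none.
Not in check and no legal moves → stalemate.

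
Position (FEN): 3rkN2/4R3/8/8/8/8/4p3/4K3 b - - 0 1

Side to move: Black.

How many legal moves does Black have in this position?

Black to move; king on e8.
In check: yes, from the white rook on e7.
Legal moves: Kxf8, Kxe7.
Count: 2.

2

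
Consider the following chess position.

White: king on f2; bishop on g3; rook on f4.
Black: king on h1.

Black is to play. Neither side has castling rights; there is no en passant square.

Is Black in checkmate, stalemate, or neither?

stalemate

Black to move; black king on h1.
In check: no.
King squares — g1: attacked by Kf2; g2: attacked by Kf2; h2: attacked by Bg3.
Legal moves for Black: none.
Not in check and no legal moves → stalemate.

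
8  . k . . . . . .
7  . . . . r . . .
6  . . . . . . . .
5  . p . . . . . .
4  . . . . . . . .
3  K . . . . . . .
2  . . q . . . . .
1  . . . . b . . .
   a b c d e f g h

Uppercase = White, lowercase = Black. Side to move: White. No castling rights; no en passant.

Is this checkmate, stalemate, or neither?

stalemate

White to move; white king on a3.
In check: no.
King squares — a2: attacked by Qc2; b2: attacked by Qc2; b3: attacked by Qc2; a4: attacked by Qc2; b4: attacked by Be1.
Legal moves for White: none.
Not in check and no legal moves → stalemate.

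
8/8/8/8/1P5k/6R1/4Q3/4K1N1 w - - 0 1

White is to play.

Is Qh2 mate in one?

yes

After Qh2: black king on h4; in check: yes, from the white queen on h2.
King squares — g3: attacked by Qh2; h3: attacked by Ng1; g4: attacked by Rg3; g5: attacked by Rg3; h5: attacked by Qh2.
Black has no legal moves → checkmate.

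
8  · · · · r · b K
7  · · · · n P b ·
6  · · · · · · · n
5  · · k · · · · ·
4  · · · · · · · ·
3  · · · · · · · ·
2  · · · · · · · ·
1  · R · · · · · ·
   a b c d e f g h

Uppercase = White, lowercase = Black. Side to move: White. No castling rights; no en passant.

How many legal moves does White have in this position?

1

White to move; king on h8.
In check: yes, from the black bishop on g7.
Legal moves: Kxg7.
Count: 1.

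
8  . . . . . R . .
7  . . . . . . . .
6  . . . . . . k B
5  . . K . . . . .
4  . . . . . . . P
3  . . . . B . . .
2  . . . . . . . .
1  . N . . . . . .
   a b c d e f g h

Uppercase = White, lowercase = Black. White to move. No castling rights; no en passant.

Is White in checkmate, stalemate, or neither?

neither

White to move; white king on c5.
In check: no.
Legal moves for White include: Rh8, Rg8+, Re8, Rd8, Rc8, Rb8, Ra8, Rf7, Rf6+, Rf5, Rf4, Rf3, Rf2, Rf1, Bg7, Bhg5, Bhf4, Kd6, ... (list truncated; more exist).
White has legal moves and is not in check → neither.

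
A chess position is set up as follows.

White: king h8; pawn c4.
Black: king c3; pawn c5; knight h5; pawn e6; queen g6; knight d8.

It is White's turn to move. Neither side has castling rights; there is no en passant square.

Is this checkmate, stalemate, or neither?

White to move; white king on h8.
In check: no.
King squares — g7: attacked by Nh5; h7: attacked by Qg6; g8: attacked by Qg6.
Legal moves for White: none.
Not in check and no legal moves → stalemate.

stalemate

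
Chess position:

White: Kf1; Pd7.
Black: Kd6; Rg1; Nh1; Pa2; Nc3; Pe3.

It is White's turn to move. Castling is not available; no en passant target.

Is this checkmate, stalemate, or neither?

White to move; white king on f1.
In check: yes, from the black rook on g1.
King squares — e1: attacked by Rg1; g1: available; e2: attacked by Nc3; f2: attacked by Nh1; g2: attacked by Rg1.
Legal moves for White: Kxg1.
White is in check but has 1 legal move → neither.

neither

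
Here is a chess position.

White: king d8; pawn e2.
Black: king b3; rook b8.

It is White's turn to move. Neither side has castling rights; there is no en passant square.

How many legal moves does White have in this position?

3

White to move; king on d8.
In check: yes, from the black rook on b8.
Legal moves: Ke7, Kd7, Kc7.
Count: 3.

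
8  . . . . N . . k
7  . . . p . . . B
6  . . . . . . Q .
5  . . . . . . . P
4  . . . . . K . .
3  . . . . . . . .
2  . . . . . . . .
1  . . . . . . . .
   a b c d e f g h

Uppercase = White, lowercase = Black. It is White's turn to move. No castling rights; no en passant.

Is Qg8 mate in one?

After Qg8: black king on h8; in check: yes, from the white queen on g8.
King squares — g7: attacked by Ne8; h7: attacked by Qg8; g8: attacked by Bh7.
Black has no legal moves → checkmate.

yes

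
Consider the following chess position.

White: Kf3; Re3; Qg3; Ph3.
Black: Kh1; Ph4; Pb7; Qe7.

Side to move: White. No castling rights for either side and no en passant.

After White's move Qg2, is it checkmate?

yes

After Qg2: black king on h1; in check: yes, from the white queen on g2.
King squares — g1: attacked by Qg2; g2: attacked by Kf3; h2: attacked by Qg2.
Black has no legal moves → checkmate.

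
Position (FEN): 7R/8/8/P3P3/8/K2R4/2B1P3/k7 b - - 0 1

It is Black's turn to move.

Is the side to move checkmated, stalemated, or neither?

stalemate

Black to move; black king on a1.
In check: no.
King squares — b1: attacked by Bc2; a2: attacked by Ka3; b2: attacked by Ka3.
Legal moves for Black: none.
Not in check and no legal moves → stalemate.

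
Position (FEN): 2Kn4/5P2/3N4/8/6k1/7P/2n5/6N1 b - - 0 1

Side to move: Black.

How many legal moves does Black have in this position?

Black to move; king on g4.
In check: yes, from the white pawn on h3.
Legal moves: Kh5, Kg5, Kh4, Kf4, Kg3.
Count: 5.

5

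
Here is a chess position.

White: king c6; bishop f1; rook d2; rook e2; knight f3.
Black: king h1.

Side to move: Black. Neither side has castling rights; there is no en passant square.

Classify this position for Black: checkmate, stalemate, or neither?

Black to move; black king on h1.
In check: no.
King squares — g1: attacked by Nf3; g2: attacked by Bf1; h2: attacked by Re2.
Legal moves for Black: none.
Not in check and no legal moves → stalemate.

stalemate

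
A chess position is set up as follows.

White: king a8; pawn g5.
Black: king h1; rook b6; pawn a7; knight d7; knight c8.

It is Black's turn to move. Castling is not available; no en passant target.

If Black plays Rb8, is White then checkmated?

After Rb8: white king on a8; in check: yes, from the black rook on b8.
King squares — a7: attacked by Nc8; b7: attacked by Rb8; b8: attacked by Nd7.
White has no legal moves → checkmate.

yes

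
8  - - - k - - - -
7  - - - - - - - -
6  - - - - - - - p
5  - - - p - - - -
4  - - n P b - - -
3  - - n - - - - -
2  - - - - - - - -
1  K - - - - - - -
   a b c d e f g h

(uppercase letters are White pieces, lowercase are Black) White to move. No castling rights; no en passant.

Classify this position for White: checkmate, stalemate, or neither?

White to move; white king on a1.
In check: no.
King squares — b1: attacked by Nc3; a2: attacked by Nc3; b2: attacked by Nc4.
Legal moves for White: none.
Not in check and no legal moves → stalemate.

stalemate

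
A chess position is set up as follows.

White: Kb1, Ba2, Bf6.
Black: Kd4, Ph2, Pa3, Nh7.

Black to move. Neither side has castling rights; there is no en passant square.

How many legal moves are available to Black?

Black to move; king on d4.
In check: yes, from the white bishop on f6.
Legal moves: Kc5, Ke4, Ke3, Kd3, Nxf6.
Count: 5.

5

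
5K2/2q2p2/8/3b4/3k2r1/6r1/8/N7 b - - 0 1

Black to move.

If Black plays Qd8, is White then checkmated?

After Qd8: white king on f8; in check: yes, from the black queen on d8.
King squares — e7: attacked by Qd8; f7: attacked by Bd5; g7: attacked by Rg4; e8: attacked by Qd8; g8: attacked by Rg4.
White has no legal moves → checkmate.

yes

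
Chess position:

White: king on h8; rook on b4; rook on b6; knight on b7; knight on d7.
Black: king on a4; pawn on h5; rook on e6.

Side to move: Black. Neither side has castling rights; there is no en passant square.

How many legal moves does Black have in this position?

1

Black to move; king on a4.
In check: yes, from the white rook on b4.
Legal moves: Ka3.
Count: 1.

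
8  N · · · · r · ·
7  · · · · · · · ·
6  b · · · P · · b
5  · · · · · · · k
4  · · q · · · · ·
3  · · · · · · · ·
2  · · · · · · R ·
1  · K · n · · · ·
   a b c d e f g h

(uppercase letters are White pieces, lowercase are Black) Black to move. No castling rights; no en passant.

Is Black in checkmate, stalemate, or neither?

neither

Black to move; black king on h5.
In check: no.
Legal moves for Black include: Rh8, Rg8, Re8, Rd8, Rc8, Rb8+, Rxa8, Rf7, Rf6, Rf5, Rf4, Rf3, Rf2, Rf1, Bg7, Bg5, Bf4, Be3, ... (list truncated; more exist).
Black has legal moves and is not in check → neither.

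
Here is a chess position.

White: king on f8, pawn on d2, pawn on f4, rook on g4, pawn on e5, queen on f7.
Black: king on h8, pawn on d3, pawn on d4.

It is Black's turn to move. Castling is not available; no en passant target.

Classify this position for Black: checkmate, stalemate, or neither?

stalemate

Black to move; black king on h8.
In check: no.
King squares — g7: attacked by Rg4; h7: attacked by Qf7; g8: attacked by Rg4.
Legal moves for Black: none.
Not in check and no legal moves → stalemate.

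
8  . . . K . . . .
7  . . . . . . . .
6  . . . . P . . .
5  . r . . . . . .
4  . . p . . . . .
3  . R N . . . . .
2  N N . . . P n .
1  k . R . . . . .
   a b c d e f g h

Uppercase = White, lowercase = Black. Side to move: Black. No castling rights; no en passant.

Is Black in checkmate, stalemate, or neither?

Black to move; black king on a1.
In check: yes, from the white rook on c1.
King squares — b1: attacked by Rc1; a2: attacked by Nc3; b2: attacked by Rb3.
Legal moves for Black: none.
In check with no legal moves → checkmate.

checkmate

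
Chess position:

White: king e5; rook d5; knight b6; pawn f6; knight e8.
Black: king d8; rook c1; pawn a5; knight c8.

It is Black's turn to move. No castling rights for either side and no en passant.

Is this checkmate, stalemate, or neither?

Black to move; black king on d8.
In check: yes, from the white rook on d5.
Legal moves for Black: Kxe8, Nd6.
Black is in check but has 2 legal moves → neither.

neither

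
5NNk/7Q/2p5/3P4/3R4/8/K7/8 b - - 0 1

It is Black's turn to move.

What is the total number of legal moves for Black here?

0

Black to move; king on h8.
In check: yes, from the white queen on h7.
Legal moves: none.
Count: 0.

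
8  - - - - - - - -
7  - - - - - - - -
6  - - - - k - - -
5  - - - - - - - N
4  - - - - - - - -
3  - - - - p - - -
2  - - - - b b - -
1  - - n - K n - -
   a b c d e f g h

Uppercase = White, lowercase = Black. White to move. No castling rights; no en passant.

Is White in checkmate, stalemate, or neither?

White to move; white king on e1.
In check: yes, from the black bishop on f2.
King squares — d1: attacked by Be2; f1: attacked by Be2; d2: attacked by Nf1; e2: attacked by Nc1; f2: attacked by Pe3.
Legal moves for White: none.
In check with no legal moves → checkmate.

checkmate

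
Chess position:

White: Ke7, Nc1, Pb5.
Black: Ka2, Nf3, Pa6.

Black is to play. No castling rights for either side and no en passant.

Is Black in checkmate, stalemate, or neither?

Black to move; black king on a2.
In check: yes, from the white knight on c1.
Legal moves for Black: Ka3, Kb2, Kb1, Ka1.
Black is in check but has 4 legal moves → neither.

neither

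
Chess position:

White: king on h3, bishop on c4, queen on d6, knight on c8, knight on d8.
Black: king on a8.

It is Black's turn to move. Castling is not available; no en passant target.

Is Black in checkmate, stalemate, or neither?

stalemate

Black to move; black king on a8.
In check: no.
King squares — a7: attacked by Nc8; b7: attacked by Nd8; b8: attacked by Qd6.
Legal moves for Black: none.
Not in check and no legal moves → stalemate.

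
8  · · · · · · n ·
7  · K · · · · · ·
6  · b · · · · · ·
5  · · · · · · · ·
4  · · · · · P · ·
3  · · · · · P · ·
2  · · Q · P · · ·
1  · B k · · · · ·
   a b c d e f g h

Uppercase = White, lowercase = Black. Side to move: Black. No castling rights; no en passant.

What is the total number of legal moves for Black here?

Black to move; king on c1.
In check: yes, from the white queen on c2.
Legal moves: none.
Count: 0.

0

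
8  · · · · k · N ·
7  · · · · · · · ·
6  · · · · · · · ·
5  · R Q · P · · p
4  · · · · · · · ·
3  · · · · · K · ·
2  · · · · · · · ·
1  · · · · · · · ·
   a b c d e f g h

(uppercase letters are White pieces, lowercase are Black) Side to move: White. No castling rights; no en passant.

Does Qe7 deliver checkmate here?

yes

After Qe7: black king on e8; in check: yes, from the white queen on e7.
King squares — d7: attacked by Qe7; e7: attacked by Ng8; f7: attacked by Qe7; d8: attacked by Qe7; f8: attacked by Qe7.
Black has no legal moves → checkmate.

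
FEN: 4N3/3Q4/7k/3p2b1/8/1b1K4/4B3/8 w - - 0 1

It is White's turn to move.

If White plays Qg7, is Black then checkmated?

After Qg7: black king on h6; in check: yes, from the white queen on g7.
King squares — g5: own bishop; h5: attacked by Be2; g6: attacked by Qg7; g7: attacked by Ne8; h7: attacked by Qg7.
Black has no legal moves → checkmate.

yes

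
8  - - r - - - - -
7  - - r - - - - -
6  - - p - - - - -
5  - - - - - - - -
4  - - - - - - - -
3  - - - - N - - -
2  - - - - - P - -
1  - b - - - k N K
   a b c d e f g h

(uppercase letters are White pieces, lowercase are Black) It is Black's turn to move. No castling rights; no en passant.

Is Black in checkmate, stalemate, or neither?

Black to move; black king on f1.
In check: yes, from the white knight on e3.
King squares — e1: available; g1: attacked by Kh1; e2: attacked by Ng1; f2: available; g2: attacked by Kh1.
Legal moves for Black: Kxf2, Ke1.
Black is in check but has 2 legal moves → neither.

neither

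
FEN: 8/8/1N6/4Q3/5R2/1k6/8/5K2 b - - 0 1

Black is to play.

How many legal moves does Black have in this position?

3

Black to move; king on b3.
In check: no.
Legal moves: Ka3, Kc2, Ka2.
Count: 3.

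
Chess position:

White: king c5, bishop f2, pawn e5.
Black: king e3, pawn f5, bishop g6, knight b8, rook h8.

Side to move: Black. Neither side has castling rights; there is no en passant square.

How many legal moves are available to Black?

7

Black to move; king on e3.
In check: yes, from the white bishop on f2.
Legal moves: Kf4, Ke4, Kf3, Kd3, Kxf2, Ke2, Kd2.
Count: 7.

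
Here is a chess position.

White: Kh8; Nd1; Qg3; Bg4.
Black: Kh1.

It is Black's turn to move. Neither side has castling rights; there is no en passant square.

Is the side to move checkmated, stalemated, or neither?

Black to move; black king on h1.
In check: no.
King squares — g1: attacked by Qg3; g2: attacked by Qg3; h2: attacked by Qg3.
Legal moves for Black: none.
Not in check and no legal moves → stalemate.

stalemate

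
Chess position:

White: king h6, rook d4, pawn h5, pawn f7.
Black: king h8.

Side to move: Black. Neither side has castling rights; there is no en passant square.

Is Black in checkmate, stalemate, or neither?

Black to move; black king on h8.
In check: no.
King squares — g7: attacked by Kh6; h7: attacked by Kh6; g8: attacked by Pf7.
Legal moves for Black: none.
Not in check and no legal moves → stalemate.

stalemate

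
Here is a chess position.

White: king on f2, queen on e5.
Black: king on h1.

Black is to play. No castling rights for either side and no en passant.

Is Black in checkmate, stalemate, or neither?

stalemate

Black to move; black king on h1.
In check: no.
King squares — g1: attacked by Kf2; g2: attacked by Kf2; h2: attacked by Qe5.
Legal moves for Black: none.
Not in check and no legal moves → stalemate.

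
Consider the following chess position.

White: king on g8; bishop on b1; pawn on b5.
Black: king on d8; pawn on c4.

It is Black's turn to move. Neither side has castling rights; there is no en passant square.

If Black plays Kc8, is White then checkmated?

After Kc8: white king on g8; in check: no.
White is not in check, so this cannot be checkmate.

no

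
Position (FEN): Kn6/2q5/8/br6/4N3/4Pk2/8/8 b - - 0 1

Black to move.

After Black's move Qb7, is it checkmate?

After Qb7: white king on a8; in check: yes, from the black queen on b7.
King squares — a7: attacked by Qb7; b7: attacked by Rb5; b8: attacked by Qb7.
White has no legal moves → checkmate.

yes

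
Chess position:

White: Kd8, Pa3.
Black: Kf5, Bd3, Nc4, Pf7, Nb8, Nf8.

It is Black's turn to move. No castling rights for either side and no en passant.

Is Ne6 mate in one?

no

After Ne6: white king on d8; in check: yes, from the black knight on e6.
White has 3 legal replies: Ke8, Kc8, Ke7.
In check but a legal move exists → not checkmate.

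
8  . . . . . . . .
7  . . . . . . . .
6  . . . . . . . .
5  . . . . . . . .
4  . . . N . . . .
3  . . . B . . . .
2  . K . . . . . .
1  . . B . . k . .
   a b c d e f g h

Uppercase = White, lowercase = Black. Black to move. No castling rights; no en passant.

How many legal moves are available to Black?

4

Black to move; king on f1.
In check: yes, from the white bishop on d3.
Legal moves: Kg2, Kf2, Kg1, Ke1.
Count: 4.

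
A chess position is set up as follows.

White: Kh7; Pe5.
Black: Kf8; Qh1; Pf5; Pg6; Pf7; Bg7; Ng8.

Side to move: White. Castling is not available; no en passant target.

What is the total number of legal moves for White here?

White to move; king on h7.
In check: yes, from the black queen on h1.
Legal moves: none.
Count: 0.

0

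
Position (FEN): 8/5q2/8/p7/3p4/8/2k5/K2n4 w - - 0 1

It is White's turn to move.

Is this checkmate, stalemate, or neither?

stalemate

White to move; white king on a1.
In check: no.
King squares — b1: attacked by Kc2; a2: attacked by Qf7; b2: attacked by Nd1.
Legal moves for White: none.
Not in check and no legal moves → stalemate.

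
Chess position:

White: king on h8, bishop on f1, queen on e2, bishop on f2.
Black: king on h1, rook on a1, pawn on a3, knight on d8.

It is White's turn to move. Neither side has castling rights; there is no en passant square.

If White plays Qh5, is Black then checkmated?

yes

After Qh5: black king on h1; in check: yes, from the white queen on h5.
King squares — g1: attacked by Bf2; g2: attacked by Bf1; h2: attacked by Qh5.
Black has no legal moves → checkmate.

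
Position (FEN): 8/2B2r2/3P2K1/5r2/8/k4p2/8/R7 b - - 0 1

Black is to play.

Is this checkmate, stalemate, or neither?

Black to move; black king on a3.
In check: yes, from the white rook on a1.
Legal moves for Black: Kb4, Kb3, Kb2.
Black is in check but has 3 legal moves → neither.

neither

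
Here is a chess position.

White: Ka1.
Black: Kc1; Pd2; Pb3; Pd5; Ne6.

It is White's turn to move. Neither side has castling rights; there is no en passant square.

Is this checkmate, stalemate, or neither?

White to move; white king on a1.
In check: no.
King squares — b1: attacked by Kc1; a2: attacked by Pb3; b2: attacked by Kc1.
Legal moves for White: none.
Not in check and no legal moves → stalemate.

stalemate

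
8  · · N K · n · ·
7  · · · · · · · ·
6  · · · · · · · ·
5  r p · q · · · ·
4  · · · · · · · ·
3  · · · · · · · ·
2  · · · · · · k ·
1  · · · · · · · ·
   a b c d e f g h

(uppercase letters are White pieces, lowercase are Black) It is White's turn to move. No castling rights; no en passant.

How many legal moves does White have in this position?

4

White to move; king on d8.
In check: yes, from the black queen on d5.
Legal moves: Ke8, Ke7, Kc7, Nd6.
Count: 4.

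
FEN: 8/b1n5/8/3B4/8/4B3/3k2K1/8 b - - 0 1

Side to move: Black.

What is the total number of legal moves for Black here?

Black to move; king on d2.
In check: yes, from the white bishop on e3.
Legal moves: Kxe3, Kd3, Kc3, Ke2, Kc2, Ke1, Kd1, Bxe3.
Count: 8.

8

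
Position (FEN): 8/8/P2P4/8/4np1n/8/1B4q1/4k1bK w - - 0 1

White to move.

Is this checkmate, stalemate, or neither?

White to move; white king on h1.
In check: yes, from the black queen on g2.
King squares — g1: attacked by Qg2; g2: attacked by Nh4; h2: attacked by Bg1.
Legal moves for White: none.
In check with no legal moves → checkmate.

checkmate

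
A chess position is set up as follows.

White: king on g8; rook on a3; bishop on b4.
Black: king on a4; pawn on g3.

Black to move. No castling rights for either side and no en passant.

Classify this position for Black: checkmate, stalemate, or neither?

Black to move; black king on a4.
In check: yes, from the white rook on a3.
King squares — a3: attacked by Bb4; b3: attacked by Ra3; b4: available; a5: attacked by Ra3; b5: available.
Legal moves for Black: Kb5, Kxb4.
Black is in check but has 2 legal moves → neither.

neither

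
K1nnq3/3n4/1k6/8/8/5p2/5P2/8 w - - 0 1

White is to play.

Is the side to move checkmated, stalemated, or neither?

stalemate

White to move; white king on a8.
In check: no.
King squares — a7: attacked by Kb6; b7: attacked by Kb6; b8: attacked by Nd7.
Legal moves for White: none.
Not in check and no legal moves → stalemate.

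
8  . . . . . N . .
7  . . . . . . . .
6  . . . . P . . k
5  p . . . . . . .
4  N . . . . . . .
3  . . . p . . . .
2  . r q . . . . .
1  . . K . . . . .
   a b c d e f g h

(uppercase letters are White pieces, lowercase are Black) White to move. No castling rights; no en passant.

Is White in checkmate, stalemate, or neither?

White to move; white king on c1.
In check: yes, from the black queen on c2.
King squares — b1: attacked by Rb2; d1: attacked by Qc2; b2: attacked by Qc2; c2: attacked by Rb2; d2: attacked by Qc2.
Legal moves for White: none.
In check with no legal moves → checkmate.

checkmate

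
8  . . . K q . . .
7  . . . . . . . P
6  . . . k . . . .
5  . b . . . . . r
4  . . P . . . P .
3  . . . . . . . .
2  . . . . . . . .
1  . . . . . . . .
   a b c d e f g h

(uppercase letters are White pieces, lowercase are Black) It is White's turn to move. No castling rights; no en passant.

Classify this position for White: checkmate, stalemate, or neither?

White to move; white king on d8.
In check: yes, from the black queen on e8.
King squares — c7: attacked by Kd6; d7: attacked by Bb5; e7: attacked by Kd6; c8: attacked by Qe8; e8: attacked by Bb5.
Legal moves for White: none.
In check with no legal moves → checkmate.

checkmate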